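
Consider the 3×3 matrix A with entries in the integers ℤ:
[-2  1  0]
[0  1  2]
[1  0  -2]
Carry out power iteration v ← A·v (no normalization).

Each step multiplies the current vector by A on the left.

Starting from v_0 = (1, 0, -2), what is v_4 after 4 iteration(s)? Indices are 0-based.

v_0 = (1, 0, -2).
v_1 = A·v_0 = (-2, -4, 5).
v_2 = A·v_1 = (0, 6, -12).
v_3 = A·v_2 = (6, -18, 24).
v_4 = A·v_3 = (-30, 30, -42).

v_4 = (-30, 30, -42)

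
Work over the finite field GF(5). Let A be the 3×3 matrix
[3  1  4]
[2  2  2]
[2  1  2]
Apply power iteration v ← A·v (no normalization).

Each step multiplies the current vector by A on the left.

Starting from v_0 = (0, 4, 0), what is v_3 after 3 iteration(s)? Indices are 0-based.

v_0 = (0, 4, 0).
v_1 = A·v_0 = (4, 3, 4).
v_2 = A·v_1 = (1, 2, 4).
v_3 = A·v_2 = (1, 4, 2).

v_3 = (1, 4, 2)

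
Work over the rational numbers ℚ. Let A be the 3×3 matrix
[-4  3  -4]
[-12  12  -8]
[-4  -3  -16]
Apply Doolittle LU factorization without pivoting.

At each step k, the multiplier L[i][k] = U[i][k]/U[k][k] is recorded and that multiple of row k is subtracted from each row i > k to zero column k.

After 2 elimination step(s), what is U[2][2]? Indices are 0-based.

U[2][2] = -4

[col 0] pivot -4
  R1 -= 3*R0 → (0, 3, 4)  (L[1][0] := 3)
  R2 -= 1*R0 → (0, -6, -12)  (L[2][0] := 1)
[col 1] pivot 3
  R2 -= -2*R1 → (0, 0, -4)  (L[2][1] := -2)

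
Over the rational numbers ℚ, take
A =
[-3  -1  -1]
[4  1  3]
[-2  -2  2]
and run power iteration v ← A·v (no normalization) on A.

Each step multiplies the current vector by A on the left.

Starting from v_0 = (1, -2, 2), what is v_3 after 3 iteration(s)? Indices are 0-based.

v_0 = (1, -2, 2).
v_1 = A·v_0 = (-3, 8, 6).
v_2 = A·v_1 = (-5, 14, 2).
v_3 = A·v_2 = (-1, 0, -14).

v_3 = (-1, 0, -14)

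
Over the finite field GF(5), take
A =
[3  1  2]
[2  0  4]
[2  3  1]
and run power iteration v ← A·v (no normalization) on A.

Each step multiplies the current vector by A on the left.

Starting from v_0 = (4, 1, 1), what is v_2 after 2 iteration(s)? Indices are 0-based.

v_0 = (4, 1, 1).
v_1 = A·v_0 = (0, 2, 2).
v_2 = A·v_1 = (1, 3, 3).

v_2 = (1, 3, 3)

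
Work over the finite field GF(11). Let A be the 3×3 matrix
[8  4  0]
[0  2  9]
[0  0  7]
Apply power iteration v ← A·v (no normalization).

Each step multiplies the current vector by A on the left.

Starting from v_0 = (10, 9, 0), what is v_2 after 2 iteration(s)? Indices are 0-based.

v_2 = (10, 3, 0)

v_0 = (10, 9, 0).
v_1 = A·v_0 = (6, 7, 0).
v_2 = A·v_1 = (10, 3, 0).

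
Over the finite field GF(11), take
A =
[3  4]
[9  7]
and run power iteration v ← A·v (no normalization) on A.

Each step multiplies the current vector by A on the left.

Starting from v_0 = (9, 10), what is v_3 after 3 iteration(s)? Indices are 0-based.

v_0 = (9, 10).
v_1 = A·v_0 = (1, 8).
v_2 = A·v_1 = (2, 10).
v_3 = A·v_2 = (2, 0).

v_3 = (2, 0)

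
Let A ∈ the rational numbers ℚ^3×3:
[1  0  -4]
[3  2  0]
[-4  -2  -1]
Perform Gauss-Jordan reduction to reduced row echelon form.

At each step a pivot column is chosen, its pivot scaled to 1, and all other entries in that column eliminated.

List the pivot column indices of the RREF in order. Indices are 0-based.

[1] R0 /= 1  ⇒  (1, 0, -4)
     R1 -= 3·R0  ⇒  (0, 2, 12)
     R2 -= -4·R0  ⇒  (0, -2, -17)
[2] R1 /= 2  ⇒  (0, 1, 6)
     R2 -= -2·R1  ⇒  (0, 0, -5)
[3] R2 /= -5  ⇒  (0, 0, 1)
     R0 -= -4·R2  ⇒  (1, 0, 0)
     R1 -= 6·R2  ⇒  (0, 1, 0)

pivot columns: 0, 1, 2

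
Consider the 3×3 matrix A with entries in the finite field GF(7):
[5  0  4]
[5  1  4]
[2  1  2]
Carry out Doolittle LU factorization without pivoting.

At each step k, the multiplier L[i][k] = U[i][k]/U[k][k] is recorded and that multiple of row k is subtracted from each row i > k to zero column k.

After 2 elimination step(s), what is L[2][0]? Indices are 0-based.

L[2][0] = 6

k=0: U[0][0]=5
  eliminate (1,0): mult=1, new row 1: (0, 1, 0); set L[1][0]=1
  eliminate (2,0): mult=6, new row 2: (0, 1, 6); set L[2][0]=6
k=1: U[1][1]=1
  eliminate (2,1): mult=1, new row 2: (0, 0, 6); set L[2][1]=1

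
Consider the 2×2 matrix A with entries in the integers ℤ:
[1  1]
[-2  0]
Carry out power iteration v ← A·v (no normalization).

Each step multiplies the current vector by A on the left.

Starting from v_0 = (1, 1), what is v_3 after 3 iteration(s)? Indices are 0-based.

v_0 = (1, 1).
v_1 = A·v_0 = (2, -2).
v_2 = A·v_1 = (0, -4).
v_3 = A·v_2 = (-4, 0).

v_3 = (-4, 0)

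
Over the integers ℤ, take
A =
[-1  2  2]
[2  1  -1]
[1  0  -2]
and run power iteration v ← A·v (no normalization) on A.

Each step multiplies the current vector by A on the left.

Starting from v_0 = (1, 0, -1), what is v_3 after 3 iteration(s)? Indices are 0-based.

v_3 = (-45, 33, 33)

v_0 = (1, 0, -1).
v_1 = A·v_0 = (-3, 3, 3).
v_2 = A·v_1 = (15, -6, -9).
v_3 = A·v_2 = (-45, 33, 33).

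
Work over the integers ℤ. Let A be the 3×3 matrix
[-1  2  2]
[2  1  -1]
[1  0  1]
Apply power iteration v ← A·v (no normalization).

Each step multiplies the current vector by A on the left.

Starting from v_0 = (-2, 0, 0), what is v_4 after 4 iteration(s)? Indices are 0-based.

v_4 = (-98, 24, 4)

v_0 = (-2, 0, 0).
v_1 = A·v_0 = (2, -4, -2).
v_2 = A·v_1 = (-14, 2, 0).
v_3 = A·v_2 = (18, -26, -14).
v_4 = A·v_3 = (-98, 24, 4).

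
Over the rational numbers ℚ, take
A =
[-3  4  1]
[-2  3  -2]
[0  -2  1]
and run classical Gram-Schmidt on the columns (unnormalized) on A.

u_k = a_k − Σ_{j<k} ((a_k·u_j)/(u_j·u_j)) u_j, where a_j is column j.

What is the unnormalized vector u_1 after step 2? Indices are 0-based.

u_1 = (-2/13, 3/13, -2)

Step 1: u_0 = a_0 = (-3, -2, 0).
Step 2: u_1 = a_1 − (-18/13)·u_0 = (-2/13, 3/13, -2).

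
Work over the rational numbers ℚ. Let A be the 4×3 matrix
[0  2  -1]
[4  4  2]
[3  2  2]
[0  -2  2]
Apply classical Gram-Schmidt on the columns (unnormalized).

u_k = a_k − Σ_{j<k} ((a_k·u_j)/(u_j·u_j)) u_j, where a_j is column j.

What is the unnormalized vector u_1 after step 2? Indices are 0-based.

Step 1: u_0 = a_0 = (0, 4, 3, 0).
Step 2: u_1 = a_1 − (22/25)·u_0 = (2, 12/25, -16/25, -2).

u_1 = (2, 12/25, -16/25, -2)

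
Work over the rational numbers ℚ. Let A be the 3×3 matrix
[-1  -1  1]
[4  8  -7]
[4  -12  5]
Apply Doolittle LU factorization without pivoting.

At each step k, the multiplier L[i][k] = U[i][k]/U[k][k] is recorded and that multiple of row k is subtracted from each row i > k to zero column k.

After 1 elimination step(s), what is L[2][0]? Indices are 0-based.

Step 1: pivot at (0,0) is -1.
  row1 ← row1 − (-4)·row0  ⇒  L[1][0]=-4, U row1=(0, 4, -3)
  row2 ← row2 − (-4)·row0  ⇒  L[2][0]=-4, U row2=(0, -16, 9)

L[2][0] = -4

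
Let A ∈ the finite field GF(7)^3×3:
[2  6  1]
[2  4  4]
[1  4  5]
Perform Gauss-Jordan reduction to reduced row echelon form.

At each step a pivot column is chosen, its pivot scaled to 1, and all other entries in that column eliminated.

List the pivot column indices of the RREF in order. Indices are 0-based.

pivot columns: 0, 1, 2

pivot(0,0)=2: scale R0 → (1, 3, 4)
  clear (1,0): R1 −= (2)R0 → (0, 5, 3)
  clear (2,0): R2 −= (1)R0 → (0, 1, 1)
pivot(1,1)=5: scale R1 → (0, 1, 2)
  clear (0,1): R0 −= (3)R1 → (1, 0, 5)
  clear (2,1): R2 −= (1)R1 → (0, 0, 6)
pivot(2,2)=6: scale R2 → (0, 0, 1)
  clear (0,2): R0 −= (5)R2 → (1, 0, 0)
  clear (1,2): R1 −= (2)R2 → (0, 1, 0)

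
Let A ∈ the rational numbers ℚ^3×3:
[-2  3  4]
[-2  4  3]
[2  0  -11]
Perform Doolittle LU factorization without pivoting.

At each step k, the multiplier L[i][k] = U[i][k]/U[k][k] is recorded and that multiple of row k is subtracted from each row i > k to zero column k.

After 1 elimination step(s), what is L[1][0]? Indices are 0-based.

Step 1: pivot at (0,0) is -2.
  row1 ← row1 − (1)·row0  ⇒  L[1][0]=1, U row1=(0, 1, -1)
  row2 ← row2 − (-1)·row0  ⇒  L[2][0]=-1, U row2=(0, 3, -7)

L[1][0] = 1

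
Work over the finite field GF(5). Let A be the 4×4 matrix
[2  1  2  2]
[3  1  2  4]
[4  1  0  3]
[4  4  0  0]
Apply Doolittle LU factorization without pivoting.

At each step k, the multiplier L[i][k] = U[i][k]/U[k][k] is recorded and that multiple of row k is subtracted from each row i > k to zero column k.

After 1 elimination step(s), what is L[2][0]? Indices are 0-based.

k=0: U[0][0]=2
  eliminate (1,0): mult=4, new row 1: (0, 2, 4, 1); set L[1][0]=4
  eliminate (2,0): mult=2, new row 2: (0, 4, 1, 4); set L[2][0]=2
  eliminate (3,0): mult=2, new row 3: (0, 2, 1, 1); set L[3][0]=2

L[2][0] = 2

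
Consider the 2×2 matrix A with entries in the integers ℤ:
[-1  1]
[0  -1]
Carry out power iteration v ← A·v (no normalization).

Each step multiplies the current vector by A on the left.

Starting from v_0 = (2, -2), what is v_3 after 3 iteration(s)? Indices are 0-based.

v_0 = (2, -2).
v_1 = A·v_0 = (-4, 2).
v_2 = A·v_1 = (6, -2).
v_3 = A·v_2 = (-8, 2).

v_3 = (-8, 2)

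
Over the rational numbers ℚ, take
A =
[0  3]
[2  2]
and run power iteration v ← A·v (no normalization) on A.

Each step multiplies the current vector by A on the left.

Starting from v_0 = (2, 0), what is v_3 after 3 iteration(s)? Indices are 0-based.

v_3 = (24, 40)

v_0 = (2, 0).
v_1 = A·v_0 = (0, 4).
v_2 = A·v_1 = (12, 8).
v_3 = A·v_2 = (24, 40).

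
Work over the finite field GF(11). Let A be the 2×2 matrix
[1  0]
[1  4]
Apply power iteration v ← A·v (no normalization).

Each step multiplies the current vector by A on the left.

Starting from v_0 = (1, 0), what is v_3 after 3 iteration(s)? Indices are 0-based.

v_0 = (1, 0).
v_1 = A·v_0 = (1, 1).
v_2 = A·v_1 = (1, 5).
v_3 = A·v_2 = (1, 10).

v_3 = (1, 10)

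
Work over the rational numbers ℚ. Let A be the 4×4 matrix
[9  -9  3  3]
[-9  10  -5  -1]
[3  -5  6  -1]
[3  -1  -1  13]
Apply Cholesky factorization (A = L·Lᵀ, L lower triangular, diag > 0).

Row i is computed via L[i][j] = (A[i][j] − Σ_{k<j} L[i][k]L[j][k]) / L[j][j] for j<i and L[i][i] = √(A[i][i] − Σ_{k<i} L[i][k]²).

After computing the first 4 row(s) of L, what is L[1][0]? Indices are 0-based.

Step 1: L[0][0] = √(9) = 3.
  L[1][0] = (-9) / L[0][0] = -3.
Step 2: L[1][1] = √(1) = 1.
  L[2][0] = (3) / L[0][0] = 1.
  L[2][1] = (-2) / L[1][1] = -2.
Step 3: L[2][2] = √(1) = 1.
  L[3][0] = (3) / L[0][0] = 1.
  L[3][1] = (2) / L[1][1] = 2.
  L[3][2] = (2) / L[2][2] = 2.
Step 4: L[3][3] = √(4) = 2.

L[1][0] = -3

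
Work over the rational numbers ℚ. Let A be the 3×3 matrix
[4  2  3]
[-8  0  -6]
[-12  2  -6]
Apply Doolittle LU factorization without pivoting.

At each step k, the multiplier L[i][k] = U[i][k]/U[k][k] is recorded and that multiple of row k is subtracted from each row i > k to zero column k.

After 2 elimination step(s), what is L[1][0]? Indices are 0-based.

L[1][0] = -2

k=0: U[0][0]=4
  eliminate (1,0): mult=-2, new row 1: (0, 4, 0); set L[1][0]=-2
  eliminate (2,0): mult=-3, new row 2: (0, 8, 3); set L[2][0]=-3
k=1: U[1][1]=4
  eliminate (2,1): mult=2, new row 2: (0, 0, 3); set L[2][1]=2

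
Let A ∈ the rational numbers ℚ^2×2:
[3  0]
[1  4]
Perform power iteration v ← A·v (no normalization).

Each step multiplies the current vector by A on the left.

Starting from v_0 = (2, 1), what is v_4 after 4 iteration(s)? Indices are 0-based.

v_0 = (2, 1).
v_1 = A·v_0 = (6, 6).
v_2 = A·v_1 = (18, 30).
v_3 = A·v_2 = (54, 138).
v_4 = A·v_3 = (162, 606).

v_4 = (162, 606)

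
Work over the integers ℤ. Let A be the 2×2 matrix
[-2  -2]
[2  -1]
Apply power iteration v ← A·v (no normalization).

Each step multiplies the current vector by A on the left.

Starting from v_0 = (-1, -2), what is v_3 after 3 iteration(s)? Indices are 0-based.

v_0 = (-1, -2).
v_1 = A·v_0 = (6, 0).
v_2 = A·v_1 = (-12, 12).
v_3 = A·v_2 = (0, -36).

v_3 = (0, -36)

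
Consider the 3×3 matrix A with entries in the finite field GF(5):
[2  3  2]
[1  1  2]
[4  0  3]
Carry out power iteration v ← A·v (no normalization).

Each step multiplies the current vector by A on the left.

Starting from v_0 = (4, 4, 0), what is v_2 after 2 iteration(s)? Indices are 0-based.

v_2 = (1, 0, 3)

v_0 = (4, 4, 0).
v_1 = A·v_0 = (0, 3, 1).
v_2 = A·v_1 = (1, 0, 3).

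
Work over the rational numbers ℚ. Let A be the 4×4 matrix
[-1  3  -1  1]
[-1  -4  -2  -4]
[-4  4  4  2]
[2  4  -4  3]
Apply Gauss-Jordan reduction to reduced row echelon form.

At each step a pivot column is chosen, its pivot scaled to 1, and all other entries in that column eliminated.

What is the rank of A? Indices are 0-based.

rank = 4

[1] R0 /= -1  ⇒  (1, -3, 1, -1)
     R1 -= -1·R0  ⇒  (0, -7, -1, -5)
     R2 -= -4·R0  ⇒  (0, -8, 8, -2)
     R3 -= 2·R0  ⇒  (0, 10, -6, 5)
[2] R1 /= -7  ⇒  (0, 1, 1/7, 5/7)
     R0 -= -3·R1  ⇒  (1, 0, 10/7, 8/7)
     R2 -= -8·R1  ⇒  (0, 0, 64/7, 26/7)
     R3 -= 10·R1  ⇒  (0, 0, -52/7, -15/7)
[3] R2 /= 64/7  ⇒  (0, 0, 1, 13/32)
     R0 -= 10/7·R2  ⇒  (1, 0, 0, 9/16)
     R1 -= 1/7·R2  ⇒  (0, 1, 0, 21/32)
     R3 -= -52/7·R2  ⇒  (0, 0, 0, 7/8)
[4] R3 /= 7/8  ⇒  (0, 0, 0, 1)
     R0 -= 9/16·R3  ⇒  (1, 0, 0, 0)
     R1 -= 21/32·R3  ⇒  (0, 1, 0, 0)
     R2 -= 13/32·R3  ⇒  (0, 0, 1, 0)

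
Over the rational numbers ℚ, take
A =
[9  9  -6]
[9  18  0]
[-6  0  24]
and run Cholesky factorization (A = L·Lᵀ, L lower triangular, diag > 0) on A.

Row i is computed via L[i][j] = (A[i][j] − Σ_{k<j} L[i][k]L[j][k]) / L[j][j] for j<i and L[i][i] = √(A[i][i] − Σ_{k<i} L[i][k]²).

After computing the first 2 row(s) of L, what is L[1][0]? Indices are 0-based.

Step 1: L[0][0] = √(9) = 3.
  L[1][0] = (9) / L[0][0] = 3.
Step 2: L[1][1] = √(9) = 3.

L[1][0] = 3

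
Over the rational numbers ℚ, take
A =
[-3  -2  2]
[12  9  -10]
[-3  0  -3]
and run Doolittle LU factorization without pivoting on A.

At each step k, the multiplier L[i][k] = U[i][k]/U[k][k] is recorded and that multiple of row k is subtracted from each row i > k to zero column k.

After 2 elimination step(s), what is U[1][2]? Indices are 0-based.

[col 0] pivot -3
  R1 -= -4*R0 → (0, 1, -2)  (L[1][0] := -4)
  R2 -= 1*R0 → (0, 2, -5)  (L[2][0] := 1)
[col 1] pivot 1
  R2 -= 2*R1 → (0, 0, -1)  (L[2][1] := 2)

U[1][2] = -2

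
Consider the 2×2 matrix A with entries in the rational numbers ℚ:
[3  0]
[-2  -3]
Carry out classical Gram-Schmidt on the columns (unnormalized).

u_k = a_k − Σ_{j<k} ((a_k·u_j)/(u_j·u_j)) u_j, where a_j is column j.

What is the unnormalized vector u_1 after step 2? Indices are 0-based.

Step 1: u_0 = a_0 = (3, -2).
Step 2: u_1 = a_1 − (6/13)·u_0 = (-18/13, -27/13).

u_1 = (-18/13, -27/13)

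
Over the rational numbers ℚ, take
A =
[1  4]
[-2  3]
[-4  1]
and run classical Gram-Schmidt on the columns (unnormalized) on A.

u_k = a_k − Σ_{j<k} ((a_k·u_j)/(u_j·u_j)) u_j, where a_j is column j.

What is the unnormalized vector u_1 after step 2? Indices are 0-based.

u_1 = (30/7, 17/7, -1/7)

Step 1: u_0 = a_0 = (1, -2, -4).
Step 2: u_1 = a_1 − (-2/7)·u_0 = (30/7, 17/7, -1/7).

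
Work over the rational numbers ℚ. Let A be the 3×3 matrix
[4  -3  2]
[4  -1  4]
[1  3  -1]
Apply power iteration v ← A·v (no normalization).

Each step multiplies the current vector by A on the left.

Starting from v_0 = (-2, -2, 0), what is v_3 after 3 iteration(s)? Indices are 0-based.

v_3 = (54, -38, -96)

v_0 = (-2, -2, 0).
v_1 = A·v_0 = (-2, -6, -8).
v_2 = A·v_1 = (-6, -34, -12).
v_3 = A·v_2 = (54, -38, -96).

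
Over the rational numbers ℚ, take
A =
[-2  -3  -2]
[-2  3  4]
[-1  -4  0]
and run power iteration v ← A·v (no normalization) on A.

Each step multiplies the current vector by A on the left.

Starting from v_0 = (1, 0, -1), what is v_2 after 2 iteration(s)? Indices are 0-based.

v_0 = (1, 0, -1).
v_1 = A·v_0 = (0, -6, -1).
v_2 = A·v_1 = (20, -22, 24).

v_2 = (20, -22, 24)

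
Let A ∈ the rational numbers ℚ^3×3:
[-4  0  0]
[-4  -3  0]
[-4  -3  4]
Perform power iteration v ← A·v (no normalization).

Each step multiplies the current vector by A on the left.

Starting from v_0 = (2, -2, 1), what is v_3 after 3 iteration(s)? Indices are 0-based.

v_0 = (2, -2, 1).
v_1 = A·v_0 = (-8, -2, 2).
v_2 = A·v_1 = (32, 38, 46).
v_3 = A·v_2 = (-128, -242, -58).

v_3 = (-128, -242, -58)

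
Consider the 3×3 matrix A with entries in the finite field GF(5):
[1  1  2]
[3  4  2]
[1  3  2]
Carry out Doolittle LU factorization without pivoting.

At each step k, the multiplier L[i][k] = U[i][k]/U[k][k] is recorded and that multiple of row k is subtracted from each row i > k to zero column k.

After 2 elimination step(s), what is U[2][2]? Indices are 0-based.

U[2][2] = 3

Step 1: pivot at (0,0) is 1.
  row1 ← row1 − (3)·row0  ⇒  L[1][0]=3, U row1=(0, 1, 1)
  row2 ← row2 − (1)·row0  ⇒  L[2][0]=1, U row2=(0, 2, 0)
Step 2: pivot at (1,1) is 1.
  row2 ← row2 − (2)·row1  ⇒  L[2][1]=2, U row2=(0, 0, 3)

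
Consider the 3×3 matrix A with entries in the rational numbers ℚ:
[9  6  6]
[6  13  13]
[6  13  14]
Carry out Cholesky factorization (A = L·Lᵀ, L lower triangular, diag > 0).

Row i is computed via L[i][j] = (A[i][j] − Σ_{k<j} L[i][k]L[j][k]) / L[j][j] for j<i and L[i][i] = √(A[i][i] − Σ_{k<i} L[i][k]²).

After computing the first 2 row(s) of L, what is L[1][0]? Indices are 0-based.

Step 1: L[0][0] = √(9) = 3.
  L[1][0] = (6) / L[0][0] = 2.
Step 2: L[1][1] = √(9) = 3.

L[1][0] = 2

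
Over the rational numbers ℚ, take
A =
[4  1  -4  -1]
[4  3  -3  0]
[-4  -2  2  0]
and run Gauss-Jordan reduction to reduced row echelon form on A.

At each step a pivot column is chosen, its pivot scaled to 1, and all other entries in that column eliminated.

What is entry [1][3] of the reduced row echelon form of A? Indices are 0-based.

step 1: normalize row 0 (÷4) = (1, 1/4, -1, -1/4)
  row 1: subtract 4×row0 = (0, 2, 1, 1)
  row 2: subtract -4×row0 = (0, -1, -2, -1)
step 2: normalize row 1 (÷2) = (0, 1, 1/2, 1/2)
  row 0: subtract 1/4×row1 = (1, 0, -9/8, -3/8)
  row 2: subtract -1×row1 = (0, 0, -3/2, -1/2)
step 3: normalize row 2 (÷-3/2) = (0, 0, 1, 1/3)
  row 0: subtract -9/8×row2 = (1, 0, 0, 0)
  row 1: subtract 1/2×row2 = (0, 1, 0, 1/3)

M[1][3] = 1/3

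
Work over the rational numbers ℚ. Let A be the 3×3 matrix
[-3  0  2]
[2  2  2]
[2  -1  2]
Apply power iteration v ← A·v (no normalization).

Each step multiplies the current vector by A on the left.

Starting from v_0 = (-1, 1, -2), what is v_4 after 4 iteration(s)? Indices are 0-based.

v_4 = (-71, -214, 68)

v_0 = (-1, 1, -2).
v_1 = A·v_0 = (-1, -4, -7).
v_2 = A·v_1 = (-11, -24, -12).
v_3 = A·v_2 = (9, -94, -22).
v_4 = A·v_3 = (-71, -214, 68).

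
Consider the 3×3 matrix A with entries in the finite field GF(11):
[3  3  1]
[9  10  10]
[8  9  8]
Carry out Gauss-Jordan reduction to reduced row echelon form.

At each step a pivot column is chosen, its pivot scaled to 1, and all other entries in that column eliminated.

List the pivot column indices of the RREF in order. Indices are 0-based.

pivot columns: 0, 1, 2

[1] R0 /= 3  ⇒  (1, 1, 4)
     R1 -= 9·R0  ⇒  (0, 1, 7)
     R2 -= 8·R0  ⇒  (0, 1, 9)
[2] R1 /= 1  ⇒  (0, 1, 7)
     R0 -= 1·R1  ⇒  (1, 0, 8)
     R2 -= 1·R1  ⇒  (0, 0, 2)
[3] R2 /= 2  ⇒  (0, 0, 1)
     R0 -= 8·R2  ⇒  (1, 0, 0)
     R1 -= 7·R2  ⇒  (0, 1, 0)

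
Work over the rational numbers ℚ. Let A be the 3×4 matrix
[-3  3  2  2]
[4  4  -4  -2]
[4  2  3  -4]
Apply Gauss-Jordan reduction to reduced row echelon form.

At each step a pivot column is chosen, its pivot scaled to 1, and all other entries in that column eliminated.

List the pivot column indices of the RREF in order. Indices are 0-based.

pivot columns: 0, 1, 2

pivot(0,0)=-3: scale R0 → (1, -1, -2/3, -2/3)
  clear (1,0): R1 −= (4)R0 → (0, 8, -4/3, 2/3)
  clear (2,0): R2 −= (4)R0 → (0, 6, 17/3, -4/3)
pivot(1,1)=8: scale R1 → (0, 1, -1/6, 1/12)
  clear (0,1): R0 −= (-1)R1 → (1, 0, -5/6, -7/12)
  clear (2,1): R2 −= (6)R1 → (0, 0, 20/3, -11/6)
pivot(2,2)=20/3: scale R2 → (0, 0, 1, -11/40)
  clear (0,2): R0 −= (-5/6)R2 → (1, 0, 0, -13/16)
  clear (1,2): R1 −= (-1/6)R2 → (0, 1, 0, 3/80)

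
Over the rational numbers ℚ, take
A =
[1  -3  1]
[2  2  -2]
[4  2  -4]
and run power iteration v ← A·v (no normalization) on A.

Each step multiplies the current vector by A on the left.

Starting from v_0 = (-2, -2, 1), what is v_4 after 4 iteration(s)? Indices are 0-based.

v_0 = (-2, -2, 1).
v_1 = A·v_0 = (5, -10, -16).
v_2 = A·v_1 = (19, 22, 64).
v_3 = A·v_2 = (17, -46, -136).
v_4 = A·v_3 = (19, 214, 520).

v_4 = (19, 214, 520)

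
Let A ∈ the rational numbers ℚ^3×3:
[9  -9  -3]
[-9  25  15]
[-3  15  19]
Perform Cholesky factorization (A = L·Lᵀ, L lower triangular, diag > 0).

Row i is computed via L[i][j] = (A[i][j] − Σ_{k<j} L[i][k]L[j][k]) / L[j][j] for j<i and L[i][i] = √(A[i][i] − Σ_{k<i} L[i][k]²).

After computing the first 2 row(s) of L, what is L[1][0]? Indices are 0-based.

Step 1: L[0][0] = √(9) = 3.
  L[1][0] = (-9) / L[0][0] = -3.
Step 2: L[1][1] = √(16) = 4.

L[1][0] = -3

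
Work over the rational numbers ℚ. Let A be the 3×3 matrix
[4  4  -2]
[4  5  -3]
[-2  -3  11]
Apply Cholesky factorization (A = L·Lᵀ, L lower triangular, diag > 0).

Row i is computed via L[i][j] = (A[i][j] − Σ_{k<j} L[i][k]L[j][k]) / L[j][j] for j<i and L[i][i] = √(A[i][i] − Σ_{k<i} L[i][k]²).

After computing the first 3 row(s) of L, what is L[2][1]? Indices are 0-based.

L[2][1] = -1

Step 1: L[0][0] = √(4) = 2.
  L[1][0] = (4) / L[0][0] = 2.
Step 2: L[1][1] = √(1) = 1.
  L[2][0] = (-2) / L[0][0] = -1.
  L[2][1] = (-1) / L[1][1] = -1.
Step 3: L[2][2] = √(9) = 3.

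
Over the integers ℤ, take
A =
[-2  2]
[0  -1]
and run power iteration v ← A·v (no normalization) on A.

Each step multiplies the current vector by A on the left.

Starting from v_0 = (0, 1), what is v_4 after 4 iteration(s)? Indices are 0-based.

v_0 = (0, 1).
v_1 = A·v_0 = (2, -1).
v_2 = A·v_1 = (-6, 1).
v_3 = A·v_2 = (14, -1).
v_4 = A·v_3 = (-30, 1).

v_4 = (-30, 1)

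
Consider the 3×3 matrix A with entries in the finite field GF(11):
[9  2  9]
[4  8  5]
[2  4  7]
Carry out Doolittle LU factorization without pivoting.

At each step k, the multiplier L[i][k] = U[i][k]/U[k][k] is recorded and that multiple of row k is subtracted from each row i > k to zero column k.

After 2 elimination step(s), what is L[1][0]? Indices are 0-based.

Step 1: pivot at (0,0) is 9.
  row1 ← row1 − (9)·row0  ⇒  L[1][0]=9, U row1=(0, 1, 1)
  row2 ← row2 − (10)·row0  ⇒  L[2][0]=10, U row2=(0, 6, 5)
Step 2: pivot at (1,1) is 1.
  row2 ← row2 − (6)·row1  ⇒  L[2][1]=6, U row2=(0, 0, 10)

L[1][0] = 9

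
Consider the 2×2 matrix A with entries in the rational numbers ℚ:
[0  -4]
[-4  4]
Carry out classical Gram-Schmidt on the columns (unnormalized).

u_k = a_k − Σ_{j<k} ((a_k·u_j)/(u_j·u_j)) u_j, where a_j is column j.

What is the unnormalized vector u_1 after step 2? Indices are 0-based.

Step 1: u_0 = a_0 = (0, -4).
Step 2: u_1 = a_1 − (-1)·u_0 = (-4, 0).

u_1 = (-4, 0)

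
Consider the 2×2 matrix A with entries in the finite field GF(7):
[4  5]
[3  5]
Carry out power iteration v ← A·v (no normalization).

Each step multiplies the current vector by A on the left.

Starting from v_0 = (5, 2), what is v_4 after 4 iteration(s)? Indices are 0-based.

v_0 = (5, 2).
v_1 = A·v_0 = (2, 4).
v_2 = A·v_1 = (0, 5).
v_3 = A·v_2 = (4, 4).
v_4 = A·v_3 = (1, 4).

v_4 = (1, 4)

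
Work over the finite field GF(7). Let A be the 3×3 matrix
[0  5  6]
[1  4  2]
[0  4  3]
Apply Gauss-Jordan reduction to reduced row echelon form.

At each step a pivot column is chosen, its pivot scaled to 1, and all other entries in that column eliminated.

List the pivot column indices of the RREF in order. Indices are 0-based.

[1] R0 <-> R1
[1] R0 /= 1  ⇒  (1, 4, 2)
[2] R1 /= 5  ⇒  (0, 1, 4)
     R0 -= 4·R1  ⇒  (1, 0, 0)
     R2 -= 4·R1  ⇒  (0, 0, 1)
[3] R2 /= 1  ⇒  (0, 0, 1)
     R1 -= 4·R2  ⇒  (0, 1, 0)

pivot columns: 0, 1, 2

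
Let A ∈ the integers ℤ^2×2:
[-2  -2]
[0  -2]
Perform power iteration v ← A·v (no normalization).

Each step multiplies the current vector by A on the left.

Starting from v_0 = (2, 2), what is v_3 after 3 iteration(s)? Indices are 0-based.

v_3 = (-64, -16)

v_0 = (2, 2).
v_1 = A·v_0 = (-8, -4).
v_2 = A·v_1 = (24, 8).
v_3 = A·v_2 = (-64, -16).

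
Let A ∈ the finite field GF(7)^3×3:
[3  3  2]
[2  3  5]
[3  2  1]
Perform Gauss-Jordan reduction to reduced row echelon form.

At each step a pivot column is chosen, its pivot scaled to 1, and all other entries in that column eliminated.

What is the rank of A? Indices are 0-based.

step 1: normalize row 0 (÷3) = (1, 1, 3)
  row 1: subtract 2×row0 = (0, 1, 6)
  row 2: subtract 3×row0 = (0, 6, 6)
step 2: normalize row 1 (÷1) = (0, 1, 6)
  row 0: subtract 1×row1 = (1, 0, 4)
  row 2: subtract 6×row1 = (0, 0, 5)
step 3: normalize row 2 (÷5) = (0, 0, 1)
  row 0: subtract 4×row2 = (1, 0, 0)
  row 1: subtract 6×row2 = (0, 1, 0)

rank = 3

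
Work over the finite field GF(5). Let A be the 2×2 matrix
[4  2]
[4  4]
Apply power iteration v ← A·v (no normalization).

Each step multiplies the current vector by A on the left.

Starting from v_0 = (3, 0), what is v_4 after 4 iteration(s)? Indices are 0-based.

v_0 = (3, 0).
v_1 = A·v_0 = (2, 2).
v_2 = A·v_1 = (2, 1).
v_3 = A·v_2 = (0, 2).
v_4 = A·v_3 = (4, 3).

v_4 = (4, 3)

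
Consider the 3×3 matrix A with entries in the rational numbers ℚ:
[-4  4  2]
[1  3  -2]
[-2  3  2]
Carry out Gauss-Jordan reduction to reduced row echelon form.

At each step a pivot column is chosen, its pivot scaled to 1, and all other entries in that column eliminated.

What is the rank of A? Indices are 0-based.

[1] R0 /= -4  ⇒  (1, -1, -1/2)
     R1 -= 1·R0  ⇒  (0, 4, -3/2)
     R2 -= -2·R0  ⇒  (0, 1, 1)
[2] R1 /= 4  ⇒  (0, 1, -3/8)
     R0 -= -1·R1  ⇒  (1, 0, -7/8)
     R2 -= 1·R1  ⇒  (0, 0, 11/8)
[3] R2 /= 11/8  ⇒  (0, 0, 1)
     R0 -= -7/8·R2  ⇒  (1, 0, 0)
     R1 -= -3/8·R2  ⇒  (0, 1, 0)

rank = 3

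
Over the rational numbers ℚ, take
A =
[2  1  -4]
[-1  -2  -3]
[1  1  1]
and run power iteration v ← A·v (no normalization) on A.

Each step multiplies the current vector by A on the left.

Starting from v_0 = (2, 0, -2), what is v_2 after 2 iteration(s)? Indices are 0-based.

v_2 = (28, -20, 16)

v_0 = (2, 0, -2).
v_1 = A·v_0 = (12, 4, 0).
v_2 = A·v_1 = (28, -20, 16).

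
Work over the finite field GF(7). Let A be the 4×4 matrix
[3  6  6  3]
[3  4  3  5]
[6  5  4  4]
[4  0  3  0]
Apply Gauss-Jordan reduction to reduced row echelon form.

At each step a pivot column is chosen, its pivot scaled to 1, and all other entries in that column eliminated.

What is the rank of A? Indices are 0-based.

[1] R0 /= 3  ⇒  (1, 2, 2, 1)
     R1 -= 3·R0  ⇒  (0, 5, 4, 2)
     R2 -= 6·R0  ⇒  (0, 0, 6, 5)
     R3 -= 4·R0  ⇒  (0, 6, 2, 3)
[2] R1 /= 5  ⇒  (0, 1, 5, 6)
     R0 -= 2·R1  ⇒  (1, 0, 6, 3)
     R3 -= 6·R1  ⇒  (0, 0, 0, 2)
[3] R2 /= 6  ⇒  (0, 0, 1, 2)
     R0 -= 6·R2  ⇒  (1, 0, 0, 5)
     R1 -= 5·R2  ⇒  (0, 1, 0, 3)
[4] R3 /= 2  ⇒  (0, 0, 0, 1)
     R0 -= 5·R3  ⇒  (1, 0, 0, 0)
     R1 -= 3·R3  ⇒  (0, 1, 0, 0)
     R2 -= 2·R3  ⇒  (0, 0, 1, 0)

rank = 4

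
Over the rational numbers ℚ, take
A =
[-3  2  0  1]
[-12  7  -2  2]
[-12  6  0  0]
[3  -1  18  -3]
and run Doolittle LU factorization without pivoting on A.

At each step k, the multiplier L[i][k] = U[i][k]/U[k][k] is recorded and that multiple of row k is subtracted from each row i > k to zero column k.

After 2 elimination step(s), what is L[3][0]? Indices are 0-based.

L[3][0] = -1

Step 1: pivot at (0,0) is -3.
  row1 ← row1 − (4)·row0  ⇒  L[1][0]=4, U row1=(0, -1, -2, -2)
  row2 ← row2 − (4)·row0  ⇒  L[2][0]=4, U row2=(0, -2, 0, -4)
  row3 ← row3 − (-1)·row0  ⇒  L[3][0]=-1, U row3=(0, 1, 18, -2)
Step 2: pivot at (1,1) is -1.
  row2 ← row2 − (2)·row1  ⇒  L[2][1]=2, U row2=(0, 0, 4, 0)
  row3 ← row3 − (-1)·row1  ⇒  L[3][1]=-1, U row3=(0, 0, 16, -4)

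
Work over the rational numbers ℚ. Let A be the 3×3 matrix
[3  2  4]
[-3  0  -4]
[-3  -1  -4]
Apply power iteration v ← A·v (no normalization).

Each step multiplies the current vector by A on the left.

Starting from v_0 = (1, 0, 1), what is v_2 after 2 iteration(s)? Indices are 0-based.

v_2 = (-21, 7, 14)

v_0 = (1, 0, 1).
v_1 = A·v_0 = (7, -7, -7).
v_2 = A·v_1 = (-21, 7, 14).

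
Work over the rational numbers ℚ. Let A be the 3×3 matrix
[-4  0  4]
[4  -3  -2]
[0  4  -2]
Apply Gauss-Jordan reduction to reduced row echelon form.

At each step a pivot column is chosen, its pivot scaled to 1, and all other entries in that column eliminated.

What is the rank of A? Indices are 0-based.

rank = 3

pivot(0,0)=-4: scale R0 → (1, 0, -1)
  clear (1,0): R1 −= (4)R0 → (0, -3, 2)
pivot(1,1)=-3: scale R1 → (0, 1, -2/3)
  clear (2,1): R2 −= (4)R1 → (0, 0, 2/3)
pivot(2,2)=2/3: scale R2 → (0, 0, 1)
  clear (0,2): R0 −= (-1)R2 → (1, 0, 0)
  clear (1,2): R1 −= (-2/3)R2 → (0, 1, 0)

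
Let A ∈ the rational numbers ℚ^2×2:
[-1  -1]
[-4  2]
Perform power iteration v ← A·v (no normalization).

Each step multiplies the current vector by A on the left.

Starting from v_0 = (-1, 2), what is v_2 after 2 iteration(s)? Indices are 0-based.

v_0 = (-1, 2).
v_1 = A·v_0 = (-1, 8).
v_2 = A·v_1 = (-7, 20).

v_2 = (-7, 20)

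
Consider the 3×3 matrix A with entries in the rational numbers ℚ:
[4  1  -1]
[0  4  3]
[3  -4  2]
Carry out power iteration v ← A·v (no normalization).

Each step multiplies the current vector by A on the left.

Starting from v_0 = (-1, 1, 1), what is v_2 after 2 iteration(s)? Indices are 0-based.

v_0 = (-1, 1, 1).
v_1 = A·v_0 = (-4, 7, -5).
v_2 = A·v_1 = (-4, 13, -50).

v_2 = (-4, 13, -50)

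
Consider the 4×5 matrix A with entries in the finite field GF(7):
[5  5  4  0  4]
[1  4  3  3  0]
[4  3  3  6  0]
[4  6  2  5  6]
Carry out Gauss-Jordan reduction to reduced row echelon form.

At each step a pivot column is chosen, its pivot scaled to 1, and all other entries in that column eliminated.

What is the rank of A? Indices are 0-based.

rank = 4

step 1: normalize row 0 (÷5) = (1, 1, 5, 0, 5)
  row 1: subtract 1×row0 = (0, 3, 5, 3, 2)
  row 2: subtract 4×row0 = (0, 6, 4, 6, 1)
  row 3: subtract 4×row0 = (0, 2, 3, 5, 0)
step 2: normalize row 1 (÷3) = (0, 1, 4, 1, 3)
  row 0: subtract 1×row1 = (1, 0, 1, 6, 2)
  row 2: subtract 6×row1 = (0, 0, 1, 0, 4)
  row 3: subtract 2×row1 = (0, 0, 2, 3, 1)
step 3: normalize row 2 (÷1) = (0, 0, 1, 0, 4)
  row 0: subtract 1×row2 = (1, 0, 0, 6, 5)
  row 1: subtract 4×row2 = (0, 1, 0, 1, 1)
  row 3: subtract 2×row2 = (0, 0, 0, 3, 0)
step 4: normalize row 3 (÷3) = (0, 0, 0, 1, 0)
  row 0: subtract 6×row3 = (1, 0, 0, 0, 5)
  row 1: subtract 1×row3 = (0, 1, 0, 0, 1)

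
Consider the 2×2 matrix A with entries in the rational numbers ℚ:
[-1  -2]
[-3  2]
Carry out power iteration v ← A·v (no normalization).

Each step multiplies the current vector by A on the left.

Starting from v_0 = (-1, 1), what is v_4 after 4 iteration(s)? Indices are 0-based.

v_0 = (-1, 1).
v_1 = A·v_0 = (-1, 5).
v_2 = A·v_1 = (-9, 13).
v_3 = A·v_2 = (-17, 53).
v_4 = A·v_3 = (-89, 157).

v_4 = (-89, 157)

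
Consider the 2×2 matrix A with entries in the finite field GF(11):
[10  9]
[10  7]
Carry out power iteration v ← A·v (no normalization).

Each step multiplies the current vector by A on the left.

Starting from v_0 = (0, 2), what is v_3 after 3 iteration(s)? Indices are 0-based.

v_3 = (7, 1)

v_0 = (0, 2).
v_1 = A·v_0 = (7, 3).
v_2 = A·v_1 = (9, 3).
v_3 = A·v_2 = (7, 1).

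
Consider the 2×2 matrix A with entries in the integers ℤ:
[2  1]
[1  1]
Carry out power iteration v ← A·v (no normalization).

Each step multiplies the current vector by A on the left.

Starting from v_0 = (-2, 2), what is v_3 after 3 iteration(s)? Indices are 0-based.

v_3 = (-10, -6)

v_0 = (-2, 2).
v_1 = A·v_0 = (-2, 0).
v_2 = A·v_1 = (-4, -2).
v_3 = A·v_2 = (-10, -6).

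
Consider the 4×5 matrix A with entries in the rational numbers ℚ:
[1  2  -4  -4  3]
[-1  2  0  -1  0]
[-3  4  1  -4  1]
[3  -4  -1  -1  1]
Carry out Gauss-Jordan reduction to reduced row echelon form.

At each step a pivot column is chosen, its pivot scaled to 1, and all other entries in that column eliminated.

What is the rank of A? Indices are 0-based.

pivot(0,0)=1: scale R0 → (1, 2, -4, -4, 3)
  clear (1,0): R1 −= (-1)R0 → (0, 4, -4, -5, 3)
  clear (2,0): R2 −= (-3)R0 → (0, 10, -11, -16, 10)
  clear (3,0): R3 −= (3)R0 → (0, -10, 11, 11, -8)
pivot(1,1)=4: scale R1 → (0, 1, -1, -5/4, 3/4)
  clear (0,1): R0 −= (2)R1 → (1, 0, -2, -3/2, 3/2)
  clear (2,1): R2 −= (10)R1 → (0, 0, -1, -7/2, 5/2)
  clear (3,1): R3 −= (-10)R1 → (0, 0, 1, -3/2, -1/2)
pivot(2,2)=-1: scale R2 → (0, 0, 1, 7/2, -5/2)
  clear (0,2): R0 −= (-2)R2 → (1, 0, 0, 11/2, -7/2)
  clear (1,2): R1 −= (-1)R2 → (0, 1, 0, 9/4, -7/4)
  clear (3,2): R3 −= (1)R2 → (0, 0, 0, -5, 2)
pivot(3,3)=-5: scale R3 → (0, 0, 0, 1, -2/5)
  clear (0,3): R0 −= (11/2)R3 → (1, 0, 0, 0, -13/10)
  clear (1,3): R1 −= (9/4)R3 → (0, 1, 0, 0, -17/20)
  clear (2,3): R2 −= (7/2)R3 → (0, 0, 1, 0, -11/10)

rank = 4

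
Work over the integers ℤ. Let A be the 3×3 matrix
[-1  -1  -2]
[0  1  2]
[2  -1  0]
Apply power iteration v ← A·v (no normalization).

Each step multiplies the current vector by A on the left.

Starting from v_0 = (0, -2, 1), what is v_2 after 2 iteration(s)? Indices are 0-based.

v_0 = (0, -2, 1).
v_1 = A·v_0 = (0, 0, 2).
v_2 = A·v_1 = (-4, 4, 0).

v_2 = (-4, 4, 0)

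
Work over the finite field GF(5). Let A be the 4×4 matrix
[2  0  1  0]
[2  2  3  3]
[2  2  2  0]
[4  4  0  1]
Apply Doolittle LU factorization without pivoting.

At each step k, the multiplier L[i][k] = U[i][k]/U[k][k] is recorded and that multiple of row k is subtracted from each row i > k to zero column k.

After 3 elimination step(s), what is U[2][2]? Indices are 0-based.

k=0: U[0][0]=2
  eliminate (1,0): mult=1, new row 1: (0, 2, 2, 3); set L[1][0]=1
  eliminate (2,0): mult=1, new row 2: (0, 2, 1, 0); set L[2][0]=1
  eliminate (3,0): mult=2, new row 3: (0, 4, 3, 1); set L[3][0]=2
k=1: U[1][1]=2
  eliminate (2,1): mult=1, new row 2: (0, 0, 4, 2); set L[2][1]=1
  eliminate (3,1): mult=2, new row 3: (0, 0, 4, 0); set L[3][1]=2
k=2: U[2][2]=4
  eliminate (3,2): mult=1, new row 3: (0, 0, 0, 3); set L[3][2]=1

U[2][2] = 4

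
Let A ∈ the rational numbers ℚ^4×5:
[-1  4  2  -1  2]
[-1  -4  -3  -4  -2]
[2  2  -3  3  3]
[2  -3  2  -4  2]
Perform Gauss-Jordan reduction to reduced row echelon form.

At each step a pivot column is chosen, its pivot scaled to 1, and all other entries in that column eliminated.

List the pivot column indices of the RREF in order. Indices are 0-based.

pivot columns: 0, 1, 2, 3

[1] R0 /= -1  ⇒  (1, -4, -2, 1, -2)
     R1 -= -1·R0  ⇒  (0, -8, -5, -3, -4)
     R2 -= 2·R0  ⇒  (0, 10, 1, 1, 7)
     R3 -= 2·R0  ⇒  (0, 5, 6, -6, 6)
[2] R1 /= -8  ⇒  (0, 1, 5/8, 3/8, 1/2)
     R0 -= -4·R1  ⇒  (1, 0, 1/2, 5/2, 0)
     R2 -= 10·R1  ⇒  (0, 0, -21/4, -11/4, 2)
     R3 -= 5·R1  ⇒  (0, 0, 23/8, -63/8, 7/2)
[3] R2 /= -21/4  ⇒  (0, 0, 1, 11/21, -8/21)
     R0 -= 1/2·R2  ⇒  (1, 0, 0, 47/21, 4/21)
     R1 -= 5/8·R2  ⇒  (0, 1, 0, 1/21, 31/42)
     R3 -= 23/8·R2  ⇒  (0, 0, 0, -197/21, 193/42)
[4] R3 /= -197/21  ⇒  (0, 0, 0, 1, -193/394)
     R0 -= 47/21·R3  ⇒  (1, 0, 0, 0, 507/394)
     R1 -= 1/21·R3  ⇒  (0, 1, 0, 0, 150/197)
     R2 -= 11/21·R3  ⇒  (0, 0, 1, 0, -49/394)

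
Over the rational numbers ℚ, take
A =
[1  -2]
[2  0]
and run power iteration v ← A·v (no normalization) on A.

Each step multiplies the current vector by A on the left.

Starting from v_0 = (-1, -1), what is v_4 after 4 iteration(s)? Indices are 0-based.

v_4 = (-19, 2)

v_0 = (-1, -1).
v_1 = A·v_0 = (1, -2).
v_2 = A·v_1 = (5, 2).
v_3 = A·v_2 = (1, 10).
v_4 = A·v_3 = (-19, 2).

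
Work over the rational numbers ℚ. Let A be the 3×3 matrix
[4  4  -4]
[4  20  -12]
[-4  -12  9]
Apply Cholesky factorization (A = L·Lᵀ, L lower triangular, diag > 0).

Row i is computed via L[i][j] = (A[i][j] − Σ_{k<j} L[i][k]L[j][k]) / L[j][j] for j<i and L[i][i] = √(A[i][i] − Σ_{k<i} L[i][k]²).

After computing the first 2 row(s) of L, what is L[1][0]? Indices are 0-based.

L[1][0] = 2

Step 1: L[0][0] = √(4) = 2.
  L[1][0] = (4) / L[0][0] = 2.
Step 2: L[1][1] = √(16) = 4.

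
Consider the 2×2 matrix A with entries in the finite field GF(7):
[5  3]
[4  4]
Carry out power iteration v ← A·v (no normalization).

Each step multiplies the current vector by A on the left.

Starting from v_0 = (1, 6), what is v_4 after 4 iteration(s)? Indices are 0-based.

v_0 = (1, 6).
v_1 = A·v_0 = (2, 0).
v_2 = A·v_1 = (3, 1).
v_3 = A·v_2 = (4, 2).
v_4 = A·v_3 = (5, 3).

v_4 = (5, 3)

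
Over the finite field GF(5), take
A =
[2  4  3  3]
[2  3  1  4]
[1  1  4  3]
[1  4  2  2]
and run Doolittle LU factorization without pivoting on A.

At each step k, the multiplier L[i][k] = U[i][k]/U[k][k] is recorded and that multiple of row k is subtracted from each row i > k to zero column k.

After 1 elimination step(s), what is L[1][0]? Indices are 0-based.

k=0: U[0][0]=2
  eliminate (1,0): mult=1, new row 1: (0, 4, 3, 1); set L[1][0]=1
  eliminate (2,0): mult=3, new row 2: (0, 4, 0, 4); set L[2][0]=3
  eliminate (3,0): mult=3, new row 3: (0, 2, 3, 3); set L[3][0]=3

L[1][0] = 1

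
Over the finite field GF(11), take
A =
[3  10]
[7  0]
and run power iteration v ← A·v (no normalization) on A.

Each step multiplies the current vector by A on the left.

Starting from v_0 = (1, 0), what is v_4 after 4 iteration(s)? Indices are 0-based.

v_0 = (1, 0).
v_1 = A·v_0 = (3, 7).
v_2 = A·v_1 = (2, 10).
v_3 = A·v_2 = (7, 3).
v_4 = A·v_3 = (7, 5).

v_4 = (7, 5)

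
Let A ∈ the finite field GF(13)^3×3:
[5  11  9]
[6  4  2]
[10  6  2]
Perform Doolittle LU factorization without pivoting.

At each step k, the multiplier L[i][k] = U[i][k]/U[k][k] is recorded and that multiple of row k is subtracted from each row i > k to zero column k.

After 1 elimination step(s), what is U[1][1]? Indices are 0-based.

Step 1: pivot at (0,0) is 5.
  row1 ← row1 − (9)·row0  ⇒  L[1][0]=9, U row1=(0, 9, 12)
  row2 ← row2 − (2)·row0  ⇒  L[2][0]=2, U row2=(0, 10, 10)

U[1][1] = 9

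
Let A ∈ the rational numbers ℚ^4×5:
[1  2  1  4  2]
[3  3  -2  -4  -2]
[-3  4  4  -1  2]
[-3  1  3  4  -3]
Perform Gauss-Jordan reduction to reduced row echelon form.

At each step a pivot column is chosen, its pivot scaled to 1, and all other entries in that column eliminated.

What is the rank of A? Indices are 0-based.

rank = 4

step 1: normalize row 0 (÷1) = (1, 2, 1, 4, 2)
  row 1: subtract 3×row0 = (0, -3, -5, -16, -8)
  row 2: subtract -3×row0 = (0, 10, 7, 11, 8)
  row 3: subtract -3×row0 = (0, 7, 6, 16, 3)
step 2: normalize row 1 (÷-3) = (0, 1, 5/3, 16/3, 8/3)
  row 0: subtract 2×row1 = (1, 0, -7/3, -20/3, -10/3)
  row 2: subtract 10×row1 = (0, 0, -29/3, -127/3, -56/3)
  row 3: subtract 7×row1 = (0, 0, -17/3, -64/3, -47/3)
step 3: normalize row 2 (÷-29/3) = (0, 0, 1, 127/29, 56/29)
  row 0: subtract -7/3×row2 = (1, 0, 0, 103/29, 34/29)
  row 1: subtract 5/3×row2 = (0, 1, 0, -57/29, -16/29)
  row 3: subtract -17/3×row2 = (0, 0, 0, 101/29, -137/29)
step 4: normalize row 3 (÷101/29) = (0, 0, 0, 1, -137/101)
  row 0: subtract 103/29×row3 = (1, 0, 0, 0, 605/101)
  row 1: subtract -57/29×row3 = (0, 1, 0, 0, -325/101)
  row 2: subtract 127/29×row3 = (0, 0, 1, 0, 795/101)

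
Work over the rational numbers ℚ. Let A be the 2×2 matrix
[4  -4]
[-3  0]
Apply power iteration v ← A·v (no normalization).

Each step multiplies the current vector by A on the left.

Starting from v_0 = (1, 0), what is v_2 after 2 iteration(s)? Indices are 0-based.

v_2 = (28, -12)

v_0 = (1, 0).
v_1 = A·v_0 = (4, -3).
v_2 = A·v_1 = (28, -12).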